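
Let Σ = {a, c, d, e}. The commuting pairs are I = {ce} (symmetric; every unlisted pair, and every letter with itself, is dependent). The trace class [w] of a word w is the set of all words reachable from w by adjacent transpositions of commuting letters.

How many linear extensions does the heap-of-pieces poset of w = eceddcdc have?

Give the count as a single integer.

3

#0=e has no predecessor
#1=c has no predecessor
#2=e depends on [0:e]
#3=d depends on [1:c, 2:e]
#4=d depends on [3:d]
#5=c depends on [4:d]
#6=d depends on [5:c]
#7=c depends on [6:d]
sources: [0:e, 1:c]
N(rest) = Σ N(rest − s) over sources s of rest; N(one piece) = 1:
  size 1 → [7]=1
  size 2 → [6,7]=1
  size 3 → [5,6,7]=1
  size 4 → [4,5,6,7]=1
  size 5 → [3,4,5,6,7]=1
  size 6 → [1,3,4,5,6,7]=1  [2,3,4,5,6,7]=1
  first=0(e) contributes 2
  first=1(c) contributes 1
|[w]| = 3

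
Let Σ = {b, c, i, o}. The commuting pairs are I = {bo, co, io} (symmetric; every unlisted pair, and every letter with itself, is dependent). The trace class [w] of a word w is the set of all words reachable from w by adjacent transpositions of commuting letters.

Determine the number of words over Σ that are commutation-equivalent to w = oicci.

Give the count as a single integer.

5

#0=o has no predecessor
#1=i has no predecessor
#2=c depends on [1:i]
#3=c depends on [2:c]
#4=i depends on [3:c]
sources: [0:o, 1:i]
N(rest) = Σ N(rest − s) over sources s of rest; N(one piece) = 1:
  size 1 → [0]=1  [4]=1
  size 2 → [0,4]=2  [3,4]=1
  size 3 → [0,3,4]=3  [2,3,4]=1
  first=0(o) contributes 1
  first=1(i) contributes 4
|[w]| = 5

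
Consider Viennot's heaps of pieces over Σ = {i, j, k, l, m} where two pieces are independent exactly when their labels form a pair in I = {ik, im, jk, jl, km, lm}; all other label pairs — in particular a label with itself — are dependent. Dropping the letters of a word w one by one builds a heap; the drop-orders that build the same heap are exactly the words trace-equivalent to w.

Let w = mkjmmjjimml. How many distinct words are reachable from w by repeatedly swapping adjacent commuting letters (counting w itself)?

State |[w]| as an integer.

piece 0:m — minimal
piece 1:k — minimal
piece 2:j rests on {0:m}
piece 3:m rests on {2:j}
piece 4:m rests on {3:m}
piece 5:j rests on {4:m}
piece 6:j rests on {5:j}
piece 7:i rests on {6:j}
piece 8:m rests on {6:j}
piece 9:m rests on {8:m}
piece 10:l rests on {1:k, 7:i}
minimal pieces: {0:m, 1:k}
ways to finish when only these pieces remain (= sum over removing one remaining piece with nothing left below it):
  1 left: {9}→1  {10}→1
  2 left: {1,10}→1  {7,10}→1  {8,9}→1  {9,10}→2
  3 left: {1,7,10}→2  {1,9,10}→3  {7,9,10}→3  {8,9,10}→3
  4 left: {1,7,9,10}→8  {1,8,9,10}→6  {7,8,9,10}→6
  5 left: {1,7,8,9,10}→20  {6,7,8,9,10}→6
  6 left: {1,6,7,8,9,10}→26  {5,6,7,8,9,10}→6
  7 left: {1,5,6,7,8,9,10}→32  {4,5,6,7,8,9,10}→6
  8 left: {1,4,5,6,7,8,9,10}→38  {3,4,5,6,7,8,9,10}→6
  9 left: {1,3,4,5,6,7,8,9,10}→44  {2,3,4,5,6,7,8,9,10}→6
  placing 0:m first → 50 extensions
  placing 1:k first → 6 extensions
total linear extensions = 56

56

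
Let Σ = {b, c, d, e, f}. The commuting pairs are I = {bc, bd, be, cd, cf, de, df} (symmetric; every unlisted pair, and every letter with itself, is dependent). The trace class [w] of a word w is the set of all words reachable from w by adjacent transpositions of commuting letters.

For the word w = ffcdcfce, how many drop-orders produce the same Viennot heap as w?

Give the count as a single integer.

#0=f has no predecessor
#1=f depends on [0:f]
#2=c has no predecessor
#3=d has no predecessor
#4=c depends on [2:c]
#5=f depends on [1:f]
#6=c depends on [4:c]
#7=e depends on [5:f, 6:c]
sources: [0:f, 2:c, 3:d]
N(rest) = Σ N(rest − s) over sources s of rest; N(one piece) = 1:
  size 1 → [3]=1  [7]=1
  size 2 → [3,7]=2  [5,7]=1  [6,7]=1
  size 3 → [1,5,7]=1  [3,5,7]=3  [3,6,7]=3  [4,6,7]=1  [5,6,7]=2
  size 4 → [0,1,5,7]=1  [1,3,5,7]=4  [1,5,6,7]=3  [2,4,6,7]=1  [3,4,6,7]=4  [3,5,6,7]=8  [4,5,6,7]=3
  size 5 → [0,1,3,5,7]=5  [0,1,5,6,7]=4  [1,3,5,6,7]=15  [1,4,5,6,7]=6  [2,3,4,6,7]=5  [2,4,5,6,7]=4  [3,4,5,6,7]=15
  size 6 → [0,1,3,5,6,7]=24  [0,1,4,5,6,7]=10  [1,2,4,5,6,7]=10  [1,3,4,5,6,7]=36  [2,3,4,5,6,7]=24
  first=0(f) contributes 70
  first=2(c) contributes 70
  first=3(d) contributes 20
|[w]| = 160

160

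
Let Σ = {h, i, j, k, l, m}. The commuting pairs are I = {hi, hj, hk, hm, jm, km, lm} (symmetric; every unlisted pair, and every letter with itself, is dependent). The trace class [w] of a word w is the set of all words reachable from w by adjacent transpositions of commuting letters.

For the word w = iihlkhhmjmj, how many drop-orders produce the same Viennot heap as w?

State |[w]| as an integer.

920

piece 0:i — minimal
piece 1:i rests on {0:i}
piece 2:h — minimal
piece 3:l rests on {1:i, 2:h}
piece 4:k rests on {3:l}
piece 5:h rests on {3:l}
piece 6:h rests on {5:h}
piece 7:m rests on {1:i}
piece 8:j rests on {4:k}
piece 9:m rests on {7:m}
piece 10:j rests on {8:j}
minimal pieces: {0:i, 2:h}
ways to finish when only these pieces remain (= sum over removing one remaining piece with nothing left below it):
  1 left: {6}→1  {9}→1  {10}→1
  2 left: {5,6}→1  {6,9}→2  {6,10}→2  {7,9}→1  {8,10}→1  {9,10}→2
  3 left: {4,8,10}→1  {5,6,9}→3  {5,6,10}→3  {6,7,9}→3  {6,8,10}→3  {6,9,10}→6  {7,9,10}→3  {8,9,10}→3
  4 left: {4,6,8,10}→4  {4,8,9,10}→4  {5,6,7,9}→6  {5,6,8,10}→6  {5,6,9,10}→12  {6,7,9,10}→12  {6,8,9,10}→12  {7,8,9,10}→6
  5 left: {4,5,6,8,10}→10  {4,6,8,9,10}→20  {4,7,8,9,10}→10  {5,6,7,9,10}→30  {5,6,8,9,10}→30  {6,7,8,9,10}→30
  6 left: {3,4,5,6,8,10}→10  {4,5,6,8,9,10}→60  {4,6,7,8,9,10}→60  {5,6,7,8,9,10}→90
  7 left: {2,3,4,5,6,8,10}→10  {3,4,5,6,8,9,10}→70  {4,5,6,7,8,9,10}→210
  8 left: {2,3,4,5,6,8,9,10}→80  {3,4,5,6,7,8,9,10}→280
  9 left: {1,3,4,5,6,7,8,9,10}→280  {2,3,4,5,6,7,8,9,10}→360
  placing 0:i first → 640 extensions
  placing 2:h first → 280 extensions
total linear extensions = 920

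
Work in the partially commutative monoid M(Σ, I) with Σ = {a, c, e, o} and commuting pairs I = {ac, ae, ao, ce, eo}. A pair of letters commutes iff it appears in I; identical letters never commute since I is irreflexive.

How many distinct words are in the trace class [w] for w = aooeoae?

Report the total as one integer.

piece 0:a — minimal
piece 1:o — minimal
piece 2:o rests on {1:o}
piece 3:e — minimal
piece 4:o rests on {2:o}
piece 5:a rests on {0:a}
piece 6:e rests on {3:e}
minimal pieces: {0:a, 1:o, 3:e}
ways to finish when only these pieces remain (= sum over removing one remaining piece with nothing left below it):
  1 left: {4}→1  {5}→1  {6}→1
  2 left: {0,5}→1  {2,4}→1  {3,6}→1  {4,5}→2  {4,6}→2  {5,6}→2
  3 left: {0,4,5}→3  {0,5,6}→3  {1,2,4}→1  {2,4,5}→3  {2,4,6}→3  {3,4,6}→3  {3,5,6}→3  {4,5,6}→6
  4 left: {0,2,4,5}→6  {0,3,5,6}→6  {0,4,5,6}→12  {1,2,4,5}→4  {1,2,4,6}→4  {2,3,4,6}→6  {2,4,5,6}→12  {3,4,5,6}→12
  5 left: {0,1,2,4,5}→10  {0,2,4,5,6}→30  {0,3,4,5,6}→30  {1,2,3,4,6}→10  {1,2,4,5,6}→20  {2,3,4,5,6}→30
  placing 0:a first → 60 extensions
  placing 1:o first → 90 extensions
  placing 3:e first → 60 extensions
total linear extensions = 210

210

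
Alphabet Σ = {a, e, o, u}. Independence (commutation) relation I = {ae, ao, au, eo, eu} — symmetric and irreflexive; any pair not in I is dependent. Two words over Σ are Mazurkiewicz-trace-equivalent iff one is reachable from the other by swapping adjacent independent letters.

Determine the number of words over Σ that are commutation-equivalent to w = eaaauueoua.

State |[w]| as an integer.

0(e) covers ∅
1(a) covers ∅
2(a) covers 1:a
3(a) covers 2:a
4(u) covers ∅
5(u) covers 4:u
6(e) covers 0:e
7(o) covers 5:u
8(u) covers 7:o
9(a) covers 3:a
floor of heap: 0:e, 1:a, 4:u
completions by unplaced set U, small U first (add the entries for U minus each lowest piece of U):
  |U|=1: {6}:1  {8}:1  {9}:1
  |U|=2: {0,6}:1  {3,9}:1  {6,8}:2  {6,9}:2  {7,8}:1  {8,9}:2
  |U|=3: {0,6,8}:3  {0,6,9}:3  {2,3,9}:1  {3,6,9}:3  {3,8,9}:3  {5,7,8}:1  {6,7,8}:3  {6,8,9}:6  {7,8,9}:3
  |U|=4: {0,3,6,9}:6  {0,6,7,8}:6  {0,6,8,9}:12  {1,2,3,9}:1  {2,3,6,9}:4  {2,3,8,9}:4  {3,6,8,9}:12  {3,7,8,9}:6  {4,5,7,8}:1  {5,6,7,8}:4  {5,7,8,9}:4  {6,7,8,9}:12
  |U|=5: {0,2,3,6,9}:10  {0,3,6,8,9}:30  {0,5,6,7,8}:10  {0,6,7,8,9}:30  {1,2,3,6,9}:5  {1,2,3,8,9}:5  {2,3,6,8,9}:20  {2,3,7,8,9}:10  {3,5,7,8,9}:10  {3,6,7,8,9}:30  {4,5,6,7,8}:5  {4,5,7,8,9}:5  {5,6,7,8,9}:20
  |U|=6: {0,1,2,3,6,9}:15  {0,2,3,6,8,9}:60  {0,3,6,7,8,9}:90  {0,4,5,6,7,8}:15  {0,5,6,7,8,9}:60  {1,2,3,6,8,9}:30  {1,2,3,7,8,9}:15  {2,3,5,7,8,9}:20  {2,3,6,7,8,9}:60  {3,4,5,7,8,9}:15  {3,5,6,7,8,9}:60  {4,5,6,7,8,9}:30
  |U|=7: {0,1,2,3,6,8,9}:105  {0,2,3,6,7,8,9}:210  {0,3,5,6,7,8,9}:210  {0,4,5,6,7,8,9}:105  {1,2,3,5,7,8,9}:35  {1,2,3,6,7,8,9}:105  {2,3,4,5,7,8,9}:35  {2,3,5,6,7,8,9}:140  {3,4,5,6,7,8,9}:105
  |U|=8: {0,1,2,3,6,7,8,9}:420  {0,2,3,5,6,7,8,9}:560  {0,3,4,5,6,7,8,9}:420  {1,2,3,4,5,7,8,9}:70  {1,2,3,5,6,7,8,9}:280  {2,3,4,5,6,7,8,9}:280
  start at 0(e): 630
  start at 1(a): 1260
  start at 4(u): 1260
sum over floor = 3150

3150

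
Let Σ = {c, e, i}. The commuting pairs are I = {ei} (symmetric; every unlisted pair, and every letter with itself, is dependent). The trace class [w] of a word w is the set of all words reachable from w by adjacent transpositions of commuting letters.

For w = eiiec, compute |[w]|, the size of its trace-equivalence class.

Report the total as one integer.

6

#0=e has no predecessor
#1=i has no predecessor
#2=i depends on [1:i]
#3=e depends on [0:e]
#4=c depends on [2:i, 3:e]
sources: [0:e, 1:i]
N(rest) = Σ N(rest − s) over sources s of rest; N(one piece) = 1:
  size 1 → [4]=1
  size 2 → [2,4]=1  [3,4]=1
  size 3 → [0,3,4]=1  [1,2,4]=1  [2,3,4]=2
  first=0(e) contributes 3
  first=1(i) contributes 3
|[w]| = 6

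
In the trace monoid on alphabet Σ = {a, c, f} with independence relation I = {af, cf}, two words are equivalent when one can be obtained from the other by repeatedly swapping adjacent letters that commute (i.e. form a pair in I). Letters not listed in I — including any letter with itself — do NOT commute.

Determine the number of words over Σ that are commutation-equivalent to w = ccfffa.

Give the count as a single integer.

20

piece 0:c — minimal
piece 1:c rests on {0:c}
piece 2:f — minimal
piece 3:f rests on {2:f}
piece 4:f rests on {3:f}
piece 5:a rests on {1:c}
minimal pieces: {0:c, 2:f}
ways to finish when only these pieces remain (= sum over removing one remaining piece with nothing left below it):
  1 left: {4}→1  {5}→1
  2 left: {1,5}→1  {3,4}→1  {4,5}→2
  3 left: {0,1,5}→1  {1,4,5}→3  {2,3,4}→1  {3,4,5}→3
  4 left: {0,1,4,5}→4  {1,3,4,5}→6  {2,3,4,5}→4
  placing 0:c first → 10 extensions
  placing 2:f first → 10 extensions
total linear extensions = 20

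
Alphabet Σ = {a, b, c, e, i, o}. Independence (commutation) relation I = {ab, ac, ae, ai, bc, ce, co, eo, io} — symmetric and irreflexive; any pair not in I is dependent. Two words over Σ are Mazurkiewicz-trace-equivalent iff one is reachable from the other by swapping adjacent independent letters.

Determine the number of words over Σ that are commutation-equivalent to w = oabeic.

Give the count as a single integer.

#0=o has no predecessor
#1=a depends on [0:o]
#2=b depends on [0:o]
#3=e depends on [2:b]
#4=i depends on [3:e]
#5=c depends on [4:i]
sources: [0:o]
N(rest) = Σ N(rest − s) over sources s of rest; N(one piece) = 1:
  size 1 → [1]=1  [5]=1
  size 2 → [1,5]=2  [4,5]=1
  size 3 → [1,4,5]=3  [3,4,5]=1
  size 4 → [1,3,4,5]=4  [2,3,4,5]=1
  first=0(o) contributes 5

5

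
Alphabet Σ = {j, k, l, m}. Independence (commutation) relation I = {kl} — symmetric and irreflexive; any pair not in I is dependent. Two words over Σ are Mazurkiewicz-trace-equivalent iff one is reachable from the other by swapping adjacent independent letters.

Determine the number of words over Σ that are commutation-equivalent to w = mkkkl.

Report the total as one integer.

piece 0:m — minimal
piece 1:k rests on {0:m}
piece 2:k rests on {1:k}
piece 3:k rests on {2:k}
piece 4:l rests on {0:m}
minimal pieces: {0:m}
ways to finish when only these pieces remain (= sum over removing one remaining piece with nothing left below it):
  1 left: {3}→1  {4}→1
  2 left: {2,3}→1  {3,4}→2
  3 left: {1,2,3}→1  {2,3,4}→3
  placing 0:m first → 4 extensions

4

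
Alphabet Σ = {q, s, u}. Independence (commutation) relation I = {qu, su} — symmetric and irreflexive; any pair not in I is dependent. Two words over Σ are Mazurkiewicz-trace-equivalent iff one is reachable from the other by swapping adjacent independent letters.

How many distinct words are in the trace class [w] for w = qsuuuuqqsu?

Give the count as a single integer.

252

drop 0:q onto floor
drop 1:s onto {0:q}
drop 2:u onto floor
drop 3:u onto {2:u}
drop 4:u onto {3:u}
drop 5:u onto {4:u}
drop 6:q onto {1:s}
drop 7:q onto {6:q}
drop 8:s onto {7:q}
drop 9:u onto {5:u}
ground layer = {0:q, 2:u}
drop-orders for the pieces not yet dropped (sum over which currently-grounded one goes next):
  1 to go: {8} 1  {9} 1
  2 to go: {5,9} 1  {7,8} 1  {8,9} 2
  3 to go: {4,5,9} 1  {5,8,9} 3  {6,7,8} 1  {7,8,9} 3
  4 to go: {1,6,7,8} 1  {3,4,5,9} 1  {4,5,8,9} 4  {5,7,8,9} 6  {6,7,8,9} 4
  5 to go: {0,1,6,7,8} 1  {1,6,7,8,9} 5  {2,3,4,5,9} 1  {3,4,5,8,9} 5  {4,5,7,8,9} 10  {5,6,7,8,9} 10
  6 to go: {0,1,6,7,8,9} 6  {1,5,6,7,8,9} 15  {2,3,4,5,8,9} 6  {3,4,5,7,8,9} 15  {4,5,6,7,8,9} 20
  7 to go: {0,1,5,6,7,8,9} 21  {1,4,5,6,7,8,9} 35  {2,3,4,5,7,8,9} 21  {3,4,5,6,7,8,9} 35
  8 to go: {0,1,4,5,6,7,8,9} 56  {1,3,4,5,6,7,8,9} 70  {2,3,4,5,6,7,8,9} 56
  if 0:q drops first: 126 orders
  if 2:u drops first: 126 orders
heap linearizations: 252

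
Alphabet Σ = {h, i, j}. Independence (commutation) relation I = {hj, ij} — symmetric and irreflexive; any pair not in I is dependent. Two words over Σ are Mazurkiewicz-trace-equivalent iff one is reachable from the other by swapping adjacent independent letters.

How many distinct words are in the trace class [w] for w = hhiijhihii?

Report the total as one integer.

10

0(h) covers ∅
1(h) covers 0:h
2(i) covers 1:h
3(i) covers 2:i
4(j) covers ∅
5(h) covers 3:i
6(i) covers 5:h
7(h) covers 6:i
8(i) covers 7:h
9(i) covers 8:i
floor of heap: 0:h, 4:j
completions by unplaced set U, small U first (add the entries for U minus each lowest piece of U):
  |U|=1: {4}:1  {9}:1
  |U|=2: {4,9}:2  {8,9}:1
  |U|=3: {4,8,9}:3  {7,8,9}:1
  |U|=4: {4,7,8,9}:4  {6,7,8,9}:1
  |U|=5: {4,6,7,8,9}:5  {5,6,7,8,9}:1
  |U|=6: {3,5,6,7,8,9}:1  {4,5,6,7,8,9}:6
  |U|=7: {2,3,5,6,7,8,9}:1  {3,4,5,6,7,8,9}:7
  |U|=8: {1,2,3,5,6,7,8,9}:1  {2,3,4,5,6,7,8,9}:8
  start at 0(h): 9
  start at 4(j): 1
sum over floor = 10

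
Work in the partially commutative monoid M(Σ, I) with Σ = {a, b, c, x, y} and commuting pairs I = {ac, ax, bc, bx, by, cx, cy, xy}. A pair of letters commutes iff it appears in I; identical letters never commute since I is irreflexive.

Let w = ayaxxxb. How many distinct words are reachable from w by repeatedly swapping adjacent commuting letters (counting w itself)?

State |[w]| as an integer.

35

drop 0:a onto floor
drop 1:y onto {0:a}
drop 2:a onto {1:y}
drop 3:x onto floor
drop 4:x onto {3:x}
drop 5:x onto {4:x}
drop 6:b onto {2:a}
ground layer = {0:a, 3:x}
drop-orders for the pieces not yet dropped (sum over which currently-grounded one goes next):
  1 to go: {5} 1  {6} 1
  2 to go: {2,6} 1  {4,5} 1  {5,6} 2
  3 to go: {1,2,6} 1  {2,5,6} 3  {3,4,5} 1  {4,5,6} 3
  4 to go: {0,1,2,6} 1  {1,2,5,6} 4  {2,4,5,6} 6  {3,4,5,6} 4
  5 to go: {0,1,2,5,6} 5  {1,2,4,5,6} 10  {2,3,4,5,6} 10
  if 0:a drops first: 20 orders
  if 3:x drops first: 15 orders
heap linearizations: 35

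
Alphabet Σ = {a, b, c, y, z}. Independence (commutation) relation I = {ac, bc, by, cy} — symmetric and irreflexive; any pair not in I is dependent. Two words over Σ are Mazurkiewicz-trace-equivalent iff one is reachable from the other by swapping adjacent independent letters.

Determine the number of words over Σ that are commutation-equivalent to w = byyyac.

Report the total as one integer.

#0=b has no predecessor
#1=y has no predecessor
#2=y depends on [1:y]
#3=y depends on [2:y]
#4=a depends on [0:b, 3:y]
#5=c has no predecessor
sources: [0:b, 1:y, 5:c]
N(rest) = Σ N(rest − s) over sources s of rest; N(one piece) = 1:
  size 1 → [4]=1  [5]=1
  size 2 → [0,4]=1  [3,4]=1  [4,5]=2
  size 3 → [0,3,4]=2  [0,4,5]=3  [2,3,4]=1  [3,4,5]=3
  size 4 → [0,2,3,4]=3  [0,3,4,5]=8  [1,2,3,4]=1  [2,3,4,5]=4
  first=0(b) contributes 5
  first=1(y) contributes 15
  first=5(c) contributes 4
|[w]| = 24

24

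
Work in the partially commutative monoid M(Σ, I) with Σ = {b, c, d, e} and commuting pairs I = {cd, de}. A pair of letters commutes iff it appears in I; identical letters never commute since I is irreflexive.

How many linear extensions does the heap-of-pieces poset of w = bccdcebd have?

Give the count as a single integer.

drop 0:b onto floor
drop 1:c onto {0:b}
drop 2:c onto {1:c}
drop 3:d onto {0:b}
drop 4:c onto {2:c}
drop 5:e onto {4:c}
drop 6:b onto {3:d, 5:e}
drop 7:d onto {6:b}
ground layer = {0:b}
drop-orders for the pieces not yet dropped (sum over which currently-grounded one goes next):
  1 to go: {7} 1
  2 to go: {6,7} 1
  3 to go: {3,6,7} 1  {5,6,7} 1
  4 to go: {3,5,6,7} 2  {4,5,6,7} 1
  5 to go: {2,4,5,6,7} 1  {3,4,5,6,7} 3
  6 to go: {1,2,4,5,6,7} 1  {2,3,4,5,6,7} 4
  if 0:b drops first: 5 orders

5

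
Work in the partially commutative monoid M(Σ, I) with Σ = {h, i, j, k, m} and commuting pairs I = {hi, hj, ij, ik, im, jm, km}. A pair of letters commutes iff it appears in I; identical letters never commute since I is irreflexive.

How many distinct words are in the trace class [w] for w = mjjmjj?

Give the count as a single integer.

#0=m has no predecessor
#1=j has no predecessor
#2=j depends on [1:j]
#3=m depends on [0:m]
#4=j depends on [2:j]
#5=j depends on [4:j]
sources: [0:m, 1:j]
N(rest) = Σ N(rest − s) over sources s of rest; N(one piece) = 1:
  size 1 → [3]=1  [5]=1
  size 2 → [0,3]=1  [3,5]=2  [4,5]=1
  size 3 → [0,3,5]=3  [2,4,5]=1  [3,4,5]=3
  size 4 → [0,3,4,5]=6  [1,2,4,5]=1  [2,3,4,5]=4
  first=0(m) contributes 5
  first=1(j) contributes 10
|[w]| = 15

15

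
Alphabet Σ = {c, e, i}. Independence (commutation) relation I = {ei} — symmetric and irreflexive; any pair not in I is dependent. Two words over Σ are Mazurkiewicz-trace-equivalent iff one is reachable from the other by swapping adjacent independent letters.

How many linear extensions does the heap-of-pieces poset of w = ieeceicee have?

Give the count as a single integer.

#0=i has no predecessor
#1=e has no predecessor
#2=e depends on [1:e]
#3=c depends on [0:i, 2:e]
#4=e depends on [3:c]
#5=i depends on [3:c]
#6=c depends on [4:e, 5:i]
#7=e depends on [6:c]
#8=e depends on [7:e]
sources: [0:i, 1:e]
N(rest) = Σ N(rest − s) over sources s of rest; N(one piece) = 1:
  size 1 → [8]=1
  size 2 → [7,8]=1
  size 3 → [6,7,8]=1
  size 4 → [4,6,7,8]=1  [5,6,7,8]=1
  size 5 → [4,5,6,7,8]=2
  size 6 → [3,4,5,6,7,8]=2
  size 7 → [0,3,4,5,6,7,8]=2  [2,3,4,5,6,7,8]=2
  first=0(i) contributes 2
  first=1(e) contributes 4
|[w]| = 6

6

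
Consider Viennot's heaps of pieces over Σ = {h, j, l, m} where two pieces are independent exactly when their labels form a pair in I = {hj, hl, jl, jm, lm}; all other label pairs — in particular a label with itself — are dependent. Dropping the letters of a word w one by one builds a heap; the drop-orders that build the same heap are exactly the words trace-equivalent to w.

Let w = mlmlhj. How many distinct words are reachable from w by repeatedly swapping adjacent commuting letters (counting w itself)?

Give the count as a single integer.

#0=m has no predecessor
#1=l has no predecessor
#2=m depends on [0:m]
#3=l depends on [1:l]
#4=h depends on [2:m]
#5=j has no predecessor
sources: [0:m, 1:l, 5:j]
N(rest) = Σ N(rest − s) over sources s of rest; N(one piece) = 1:
  size 1 → [3]=1  [4]=1  [5]=1
  size 2 → [1,3]=1  [2,4]=1  [3,4]=2  [3,5]=2  [4,5]=2
  size 3 → [0,2,4]=1  [1,3,4]=3  [1,3,5]=3  [2,3,4]=3  [2,4,5]=3  [3,4,5]=6
  size 4 → [0,2,3,4]=4  [0,2,4,5]=4  [1,2,3,4]=6  [1,3,4,5]=12  [2,3,4,5]=12
  first=0(m) contributes 30
  first=1(l) contributes 20
  first=5(j) contributes 10
|[w]| = 60

60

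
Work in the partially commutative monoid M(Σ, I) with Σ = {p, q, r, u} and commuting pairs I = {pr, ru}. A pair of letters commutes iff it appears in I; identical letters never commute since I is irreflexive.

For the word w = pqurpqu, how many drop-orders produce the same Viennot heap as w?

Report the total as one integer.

3

0(p) covers ∅
1(q) covers 0:p
2(u) covers 1:q
3(r) covers 1:q
4(p) covers 2:u
5(q) covers 3:r, 4:p
6(u) covers 5:q
floor of heap: 0:p
completions by unplaced set U, small U first (add the entries for U minus each lowest piece of U):
  |U|=1: {6}:1
  |U|=2: {5,6}:1
  |U|=3: {3,5,6}:1  {4,5,6}:1
  |U|=4: {2,4,5,6}:1  {3,4,5,6}:2
  |U|=5: {2,3,4,5,6}:3
  start at 0(p): 3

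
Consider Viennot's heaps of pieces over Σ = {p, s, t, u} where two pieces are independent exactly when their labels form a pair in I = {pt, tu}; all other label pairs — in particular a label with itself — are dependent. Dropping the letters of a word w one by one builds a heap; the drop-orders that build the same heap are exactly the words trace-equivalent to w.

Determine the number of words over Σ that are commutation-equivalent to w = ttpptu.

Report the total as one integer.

0(t) covers ∅
1(t) covers 0:t
2(p) covers ∅
3(p) covers 2:p
4(t) covers 1:t
5(u) covers 3:p
floor of heap: 0:t, 2:p
completions by unplaced set U, small U first (add the entries for U minus each lowest piece of U):
  |U|=1: {4}:1  {5}:1
  |U|=2: {1,4}:1  {3,5}:1  {4,5}:2
  |U|=3: {0,1,4}:1  {1,4,5}:3  {2,3,5}:1  {3,4,5}:3
  |U|=4: {0,1,4,5}:4  {1,3,4,5}:6  {2,3,4,5}:4
  start at 0(t): 10
  start at 2(p): 10
sum over floor = 20

20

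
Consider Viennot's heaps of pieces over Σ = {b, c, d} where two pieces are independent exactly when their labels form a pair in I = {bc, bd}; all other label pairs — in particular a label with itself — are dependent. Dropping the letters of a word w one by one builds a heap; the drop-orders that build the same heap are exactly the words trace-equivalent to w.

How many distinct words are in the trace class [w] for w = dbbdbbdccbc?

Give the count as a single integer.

462

drop 0:d onto floor
drop 1:b onto floor
drop 2:b onto {1:b}
drop 3:d onto {0:d}
drop 4:b onto {2:b}
drop 5:b onto {4:b}
drop 6:d onto {3:d}
drop 7:c onto {6:d}
drop 8:c onto {7:c}
drop 9:b onto {5:b}
drop 10:c onto {8:c}
ground layer = {0:d, 1:b}
drop-orders for the pieces not yet dropped (sum over which currently-grounded one goes next):
  1 to go: {9} 1  {10} 1
  2 to go: {5,9} 1  {8,10} 1  {9,10} 2
  3 to go: {4,5,9} 1  {5,9,10} 3  {7,8,10} 1  {8,9,10} 3
  4 to go: {2,4,5,9} 1  {4,5,9,10} 4  {5,8,9,10} 6  {6,7,8,10} 1  {7,8,9,10} 4
  5 to go: {1,2,4,5,9} 1  {2,4,5,9,10} 5  {3,6,7,8,10} 1  {4,5,8,9,10} 10  {5,7,8,9,10} 10  {6,7,8,9,10} 5
  6 to go: {0,3,6,7,8,10} 1  {1,2,4,5,9,10} 6  {2,4,5,8,9,10} 15  {3,6,7,8,9,10} 6  {4,5,7,8,9,10} 20  {5,6,7,8,9,10} 15
  7 to go: {0,3,6,7,8,9,10} 7  {1,2,4,5,8,9,10} 21  {2,4,5,7,8,9,10} 35  {3,5,6,7,8,9,10} 21  {4,5,6,7,8,9,10} 35
  8 to go: {0,3,5,6,7,8,9,10} 28  {1,2,4,5,7,8,9,10} 56  {2,4,5,6,7,8,9,10} 70  {3,4,5,6,7,8,9,10} 56
  9 to go: {0,3,4,5,6,7,8,9,10} 84  {1,2,4,5,6,7,8,9,10} 126  {2,3,4,5,6,7,8,9,10} 126
  if 0:d drops first: 252 orders
  if 1:b drops first: 210 orders
heap linearizations: 462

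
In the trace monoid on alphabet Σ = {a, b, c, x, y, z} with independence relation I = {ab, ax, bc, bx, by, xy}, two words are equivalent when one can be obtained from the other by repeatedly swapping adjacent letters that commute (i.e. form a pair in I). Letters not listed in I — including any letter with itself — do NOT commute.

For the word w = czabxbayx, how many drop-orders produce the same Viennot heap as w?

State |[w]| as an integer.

piece 0:c — minimal
piece 1:z rests on {0:c}
piece 2:a rests on {1:z}
piece 3:b rests on {1:z}
piece 4:x rests on {1:z}
piece 5:b rests on {3:b}
piece 6:a rests on {2:a}
piece 7:y rests on {6:a}
piece 8:x rests on {4:x}
minimal pieces: {0:c}
ways to finish when only these pieces remain (= sum over removing one remaining piece with nothing left below it):
  1 left: {5}→1  {7}→1  {8}→1
  2 left: {3,5}→1  {4,8}→1  {5,7}→2  {5,8}→2  {6,7}→1  {7,8}→2
  3 left: {2,6,7}→1  {3,5,7}→3  {3,5,8}→3  {4,5,8}→3  {4,7,8}→3  {5,6,7}→3  {5,7,8}→6  {6,7,8}→3
  4 left: {2,5,6,7}→4  {2,6,7,8}→4  {3,4,5,8}→6  {3,5,6,7}→6  {3,5,7,8}→12  {4,5,7,8}→12  {4,6,7,8}→6  {5,6,7,8}→12
  5 left: {2,3,5,6,7}→10  {2,4,6,7,8}→10  {2,5,6,7,8}→20  {3,4,5,7,8}→30  {3,5,6,7,8}→30  {4,5,6,7,8}→30
  6 left: {2,3,5,6,7,8}→60  {2,4,5,6,7,8}→60  {3,4,5,6,7,8}→90
  7 left: {2,3,4,5,6,7,8}→210
  placing 0:c first → 210 extensions

210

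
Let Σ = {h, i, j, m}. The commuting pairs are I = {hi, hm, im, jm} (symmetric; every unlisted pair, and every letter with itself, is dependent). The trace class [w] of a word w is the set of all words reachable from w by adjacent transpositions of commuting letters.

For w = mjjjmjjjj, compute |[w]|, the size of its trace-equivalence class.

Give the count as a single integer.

36

#0=m has no predecessor
#1=j has no predecessor
#2=j depends on [1:j]
#3=j depends on [2:j]
#4=m depends on [0:m]
#5=j depends on [3:j]
#6=j depends on [5:j]
#7=j depends on [6:j]
#8=j depends on [7:j]
sources: [0:m, 1:j]
N(rest) = Σ N(rest − s) over sources s of rest; N(one piece) = 1:
  size 1 → [4]=1  [8]=1
  size 2 → [0,4]=1  [4,8]=2  [7,8]=1
  size 3 → [0,4,8]=3  [4,7,8]=3  [6,7,8]=1
  size 4 → [0,4,7,8]=6  [4,6,7,8]=4  [5,6,7,8]=1
  size 5 → [0,4,6,7,8]=10  [3,5,6,7,8]=1  [4,5,6,7,8]=5
  size 6 → [0,4,5,6,7,8]=15  [2,3,5,6,7,8]=1  [3,4,5,6,7,8]=6
  size 7 → [0,3,4,5,6,7,8]=21  [1,2,3,5,6,7,8]=1  [2,3,4,5,6,7,8]=7
  first=0(m) contributes 8
  first=1(j) contributes 28
|[w]| = 36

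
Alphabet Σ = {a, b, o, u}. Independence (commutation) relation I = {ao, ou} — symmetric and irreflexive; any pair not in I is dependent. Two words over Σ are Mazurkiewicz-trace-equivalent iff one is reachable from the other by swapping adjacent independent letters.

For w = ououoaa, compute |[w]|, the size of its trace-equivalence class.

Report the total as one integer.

35

0(o) covers ∅
1(u) covers ∅
2(o) covers 0:o
3(u) covers 1:u
4(o) covers 2:o
5(a) covers 3:u
6(a) covers 5:a
floor of heap: 0:o, 1:u
completions by unplaced set U, small U first (add the entries for U minus each lowest piece of U):
  |U|=1: {4}:1  {6}:1
  |U|=2: {2,4}:1  {4,6}:2  {5,6}:1
  |U|=3: {0,2,4}:1  {2,4,6}:3  {3,5,6}:1  {4,5,6}:3
  |U|=4: {0,2,4,6}:4  {1,3,5,6}:1  {2,4,5,6}:6  {3,4,5,6}:4
  |U|=5: {0,2,4,5,6}:10  {1,3,4,5,6}:5  {2,3,4,5,6}:10
  start at 0(o): 15
  start at 1(u): 20
sum over floor = 35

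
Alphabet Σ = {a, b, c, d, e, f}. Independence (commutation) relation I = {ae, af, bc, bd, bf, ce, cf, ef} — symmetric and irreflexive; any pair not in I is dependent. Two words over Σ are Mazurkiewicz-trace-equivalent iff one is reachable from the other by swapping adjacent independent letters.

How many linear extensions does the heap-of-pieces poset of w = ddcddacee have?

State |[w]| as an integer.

0(d) covers ∅
1(d) covers 0:d
2(c) covers 1:d
3(d) covers 2:c
4(d) covers 3:d
5(a) covers 4:d
6(c) covers 5:a
7(e) covers 4:d
8(e) covers 7:e
floor of heap: 0:d
completions by unplaced set U, small U first (add the entries for U minus each lowest piece of U):
  |U|=1: {6}:1  {8}:1
  |U|=2: {5,6}:1  {6,8}:2  {7,8}:1
  |U|=3: {5,6,8}:3  {6,7,8}:3
  |U|=4: {5,6,7,8}:6
  |U|=5: {4,5,6,7,8}:6
  |U|=6: {3,4,5,6,7,8}:6
  |U|=7: {2,3,4,5,6,7,8}:6
  start at 0(d): 6

6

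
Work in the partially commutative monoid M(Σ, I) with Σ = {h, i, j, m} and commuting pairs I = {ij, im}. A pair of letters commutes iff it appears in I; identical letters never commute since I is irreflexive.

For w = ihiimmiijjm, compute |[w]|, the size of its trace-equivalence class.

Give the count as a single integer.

0(i) covers ∅
1(h) covers 0:i
2(i) covers 1:h
3(i) covers 2:i
4(m) covers 1:h
5(m) covers 4:m
6(i) covers 3:i
7(i) covers 6:i
8(j) covers 5:m
9(j) covers 8:j
10(m) covers 9:j
floor of heap: 0:i
completions by unplaced set U, small U first (add the entries for U minus each lowest piece of U):
  |U|=1: {7}:1  {10}:1
  |U|=2: {6,7}:1  {7,10}:2  {9,10}:1
  |U|=3: {3,6,7}:1  {6,7,10}:3  {7,9,10}:3  {8,9,10}:1
  |U|=4: {2,3,6,7}:1  {3,6,7,10}:4  {5,8,9,10}:1  {6,7,9,10}:6  {7,8,9,10}:4
  |U|=5: {2,3,6,7,10}:5  {3,6,7,9,10}:10  {4,5,8,9,10}:1  {5,7,8,9,10}:5  {6,7,8,9,10}:10
  |U|=6: {2,3,6,7,9,10}:15  {3,6,7,8,9,10}:20  {4,5,7,8,9,10}:6  {5,6,7,8,9,10}:15
  |U|=7: {2,3,6,7,8,9,10}:35  {3,5,6,7,8,9,10}:35  {4,5,6,7,8,9,10}:21
  |U|=8: {2,3,5,6,7,8,9,10}:70  {3,4,5,6,7,8,9,10}:56
  |U|=9: {2,3,4,5,6,7,8,9,10}:126
  start at 0(i): 126

126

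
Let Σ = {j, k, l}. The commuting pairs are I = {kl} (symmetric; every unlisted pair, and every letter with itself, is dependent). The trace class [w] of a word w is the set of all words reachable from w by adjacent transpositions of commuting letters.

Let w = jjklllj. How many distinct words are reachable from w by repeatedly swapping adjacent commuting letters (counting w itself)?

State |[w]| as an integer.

#0=j has no predecessor
#1=j depends on [0:j]
#2=k depends on [1:j]
#3=l depends on [1:j]
#4=l depends on [3:l]
#5=l depends on [4:l]
#6=j depends on [2:k, 5:l]
sources: [0:j]
N(rest) = Σ N(rest − s) over sources s of rest; N(one piece) = 1:
  size 1 → [6]=1
  size 2 → [2,6]=1  [5,6]=1
  size 3 → [2,5,6]=2  [4,5,6]=1
  size 4 → [2,4,5,6]=3  [3,4,5,6]=1
  size 5 → [2,3,4,5,6]=4
  first=0(j) contributes 4

4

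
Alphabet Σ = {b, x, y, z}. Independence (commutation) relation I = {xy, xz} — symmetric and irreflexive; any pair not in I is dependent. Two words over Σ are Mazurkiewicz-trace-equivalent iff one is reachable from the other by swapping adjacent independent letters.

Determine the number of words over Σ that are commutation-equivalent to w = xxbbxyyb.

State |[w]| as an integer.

piece 0:x — minimal
piece 1:x rests on {0:x}
piece 2:b rests on {1:x}
piece 3:b rests on {2:b}
piece 4:x rests on {3:b}
piece 5:y rests on {3:b}
piece 6:y rests on {5:y}
piece 7:b rests on {4:x, 6:y}
minimal pieces: {0:x}
ways to finish when only these pieces remain (= sum over removing one remaining piece with nothing left below it):
  1 left: {7}→1
  2 left: {4,7}→1  {6,7}→1
  3 left: {4,6,7}→2  {5,6,7}→1
  4 left: {4,5,6,7}→3
  5 left: {3,4,5,6,7}→3
  6 left: {2,3,4,5,6,7}→3
  placing 0:x first → 3 extensions

3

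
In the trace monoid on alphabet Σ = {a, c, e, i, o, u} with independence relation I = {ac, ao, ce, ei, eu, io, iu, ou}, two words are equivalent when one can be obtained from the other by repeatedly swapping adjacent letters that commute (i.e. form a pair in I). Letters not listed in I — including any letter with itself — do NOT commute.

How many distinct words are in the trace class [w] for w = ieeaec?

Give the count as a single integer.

piece 0:i — minimal
piece 1:e — minimal
piece 2:e rests on {1:e}
piece 3:a rests on {0:i, 2:e}
piece 4:e rests on {3:a}
piece 5:c rests on {0:i}
minimal pieces: {0:i, 1:e}
ways to finish when only these pieces remain (= sum over removing one remaining piece with nothing left below it):
  1 left: {4}→1  {5}→1
  2 left: {3,4}→1  {4,5}→2
  3 left: {2,3,4}→1  {3,4,5}→3
  4 left: {0,3,4,5}→3  {1,2,3,4}→1  {2,3,4,5}→4
  placing 0:i first → 5 extensions
  placing 1:e first → 7 extensions
total linear extensions = 12

12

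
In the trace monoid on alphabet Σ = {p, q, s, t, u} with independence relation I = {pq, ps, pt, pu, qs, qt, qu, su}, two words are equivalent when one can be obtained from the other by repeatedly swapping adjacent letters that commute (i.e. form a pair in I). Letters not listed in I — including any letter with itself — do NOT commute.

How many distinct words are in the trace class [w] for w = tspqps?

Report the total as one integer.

#0=t has no predecessor
#1=s depends on [0:t]
#2=p has no predecessor
#3=q has no predecessor
#4=p depends on [2:p]
#5=s depends on [1:s]
sources: [0:t, 2:p, 3:q]
N(rest) = Σ N(rest − s) over sources s of rest; N(one piece) = 1:
  size 1 → [3]=1  [4]=1  [5]=1
  size 2 → [1,5]=1  [2,4]=1  [3,4]=2  [3,5]=2  [4,5]=2
  size 3 → [0,1,5]=1  [1,3,5]=3  [1,4,5]=3  [2,3,4]=3  [2,4,5]=3  [3,4,5]=6
  size 4 → [0,1,3,5]=4  [0,1,4,5]=4  [1,2,4,5]=6  [1,3,4,5]=12  [2,3,4,5]=12
  first=0(t) contributes 30
  first=2(p) contributes 20
  first=3(q) contributes 10
|[w]| = 60

60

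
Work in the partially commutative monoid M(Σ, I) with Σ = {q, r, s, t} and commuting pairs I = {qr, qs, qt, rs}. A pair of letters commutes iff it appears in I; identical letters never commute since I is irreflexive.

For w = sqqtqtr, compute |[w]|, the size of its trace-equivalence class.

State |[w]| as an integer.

35

piece 0:s — minimal
piece 1:q — minimal
piece 2:q rests on {1:q}
piece 3:t rests on {0:s}
piece 4:q rests on {2:q}
piece 5:t rests on {3:t}
piece 6:r rests on {5:t}
minimal pieces: {0:s, 1:q}
ways to finish when only these pieces remain (= sum over removing one remaining piece with nothing left below it):
  1 left: {4}→1  {6}→1
  2 left: {2,4}→1  {4,6}→2  {5,6}→1
  3 left: {1,2,4}→1  {2,4,6}→3  {3,5,6}→1  {4,5,6}→3
  4 left: {0,3,5,6}→1  {1,2,4,6}→4  {2,4,5,6}→6  {3,4,5,6}→4
  5 left: {0,3,4,5,6}→5  {1,2,4,5,6}→10  {2,3,4,5,6}→10
  placing 0:s first → 20 extensions
  placing 1:q first → 15 extensions
total linear extensions = 35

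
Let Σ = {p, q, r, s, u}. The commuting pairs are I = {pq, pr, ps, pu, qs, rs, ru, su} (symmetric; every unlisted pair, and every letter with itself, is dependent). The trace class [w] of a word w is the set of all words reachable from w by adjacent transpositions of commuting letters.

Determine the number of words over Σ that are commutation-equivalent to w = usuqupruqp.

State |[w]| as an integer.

0(u) covers ∅
1(s) covers ∅
2(u) covers 0:u
3(q) covers 2:u
4(u) covers 3:q
5(p) covers ∅
6(r) covers 3:q
7(u) covers 4:u
8(q) covers 6:r, 7:u
9(p) covers 5:p
floor of heap: 0:u, 1:s, 5:p
completions by unplaced set U, small U first (add the entries for U minus each lowest piece of U):
  |U|=1: {1}:1  {8}:1  {9}:1
  |U|=2: {1,8}:2  {1,9}:2  {5,9}:1  {6,8}:1  {7,8}:1  {8,9}:2
  |U|=3: {1,5,9}:3  {1,6,8}:3  {1,7,8}:3  {1,8,9}:6  {4,7,8}:1  {5,8,9}:3  {6,7,8}:2  {6,8,9}:3  {7,8,9}:3
  |U|=4: {1,4,7,8}:4  {1,5,8,9}:12  {1,6,7,8}:8  {1,6,8,9}:12  {1,7,8,9}:12  {4,6,7,8}:3  {4,7,8,9}:4  {5,6,8,9}:6  {5,7,8,9}:6  {6,7,8,9}:8
  |U|=5: {1,4,6,7,8}:15  {1,4,7,8,9}:20  {1,5,6,8,9}:30  {1,5,7,8,9}:30  {1,6,7,8,9}:40  {3,4,6,7,8}:3  {4,5,7,8,9}:10  {4,6,7,8,9}:15  {5,6,7,8,9}:20
  |U|=6: {1,3,4,6,7,8}:18  {1,4,5,7,8,9}:60  {1,4,6,7,8,9}:90  {1,5,6,7,8,9}:120  {2,3,4,6,7,8}:3  {3,4,6,7,8,9}:18  {4,5,6,7,8,9}:45
  |U|=7: {0,2,3,4,6,7,8}:3  {1,2,3,4,6,7,8}:21  {1,3,4,6,7,8,9}:126  {1,4,5,6,7,8,9}:315  {2,3,4,6,7,8,9}:21  {3,4,5,6,7,8,9}:63
  |U|=8: {0,1,2,3,4,6,7,8}:24  {0,2,3,4,6,7,8,9}:24  {1,2,3,4,6,7,8,9}:168  {1,3,4,5,6,7,8,9}:504  {2,3,4,5,6,7,8,9}:84
  start at 0(u): 756
  start at 1(s): 108
  start at 5(p): 216
sum over floor = 1080

1080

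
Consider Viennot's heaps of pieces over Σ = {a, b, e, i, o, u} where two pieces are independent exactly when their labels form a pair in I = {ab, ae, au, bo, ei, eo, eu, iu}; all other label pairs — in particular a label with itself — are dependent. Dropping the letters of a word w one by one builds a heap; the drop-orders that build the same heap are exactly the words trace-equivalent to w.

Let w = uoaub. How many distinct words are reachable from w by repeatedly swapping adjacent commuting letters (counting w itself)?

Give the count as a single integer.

piece 0:u — minimal
piece 1:o rests on {0:u}
piece 2:a rests on {1:o}
piece 3:u rests on {1:o}
piece 4:b rests on {3:u}
minimal pieces: {0:u}
ways to finish when only these pieces remain (= sum over removing one remaining piece with nothing left below it):
  1 left: {2}→1  {4}→1
  2 left: {2,4}→2  {3,4}→1
  3 left: {2,3,4}→3
  placing 0:u first → 3 extensions

3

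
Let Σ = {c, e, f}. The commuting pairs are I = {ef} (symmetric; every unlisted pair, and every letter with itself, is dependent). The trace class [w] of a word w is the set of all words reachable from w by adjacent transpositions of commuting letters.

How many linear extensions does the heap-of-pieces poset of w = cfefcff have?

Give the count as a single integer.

piece 0:c — minimal
piece 1:f rests on {0:c}
piece 2:e rests on {0:c}
piece 3:f rests on {1:f}
piece 4:c rests on {2:e, 3:f}
piece 5:f rests on {4:c}
piece 6:f rests on {5:f}
minimal pieces: {0:c}
ways to finish when only these pieces remain (= sum over removing one remaining piece with nothing left below it):
  1 left: {6}→1
  2 left: {5,6}→1
  3 left: {4,5,6}→1
  4 left: {2,4,5,6}→1  {3,4,5,6}→1
  5 left: {1,3,4,5,6}→1  {2,3,4,5,6}→2
  placing 0:c first → 3 extensions

3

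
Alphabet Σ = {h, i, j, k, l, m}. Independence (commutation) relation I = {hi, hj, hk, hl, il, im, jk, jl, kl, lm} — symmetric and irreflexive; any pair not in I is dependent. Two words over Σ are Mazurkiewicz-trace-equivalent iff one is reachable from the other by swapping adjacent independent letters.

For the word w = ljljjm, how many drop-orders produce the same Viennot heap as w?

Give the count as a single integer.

0(l) covers ∅
1(j) covers ∅
2(l) covers 0:l
3(j) covers 1:j
4(j) covers 3:j
5(m) covers 4:j
floor of heap: 0:l, 1:j
completions by unplaced set U, small U first (add the entries for U minus each lowest piece of U):
  |U|=1: {2}:1  {5}:1
  |U|=2: {0,2}:1  {2,5}:2  {4,5}:1
  |U|=3: {0,2,5}:3  {2,4,5}:3  {3,4,5}:1
  |U|=4: {0,2,4,5}:6  {1,3,4,5}:1  {2,3,4,5}:4
  start at 0(l): 5
  start at 1(j): 10
sum over floor = 15

15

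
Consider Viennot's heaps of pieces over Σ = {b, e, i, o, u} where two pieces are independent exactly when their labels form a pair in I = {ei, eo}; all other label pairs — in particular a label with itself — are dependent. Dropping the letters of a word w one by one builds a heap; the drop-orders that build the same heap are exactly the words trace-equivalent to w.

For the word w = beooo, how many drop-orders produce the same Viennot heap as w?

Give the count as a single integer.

#0=b has no predecessor
#1=e depends on [0:b]
#2=o depends on [0:b]
#3=o depends on [2:o]
#4=o depends on [3:o]
sources: [0:b]
N(rest) = Σ N(rest − s) over sources s of rest; N(one piece) = 1:
  size 1 → [1]=1  [4]=1
  size 2 → [1,4]=2  [3,4]=1
  size 3 → [1,3,4]=3  [2,3,4]=1
  first=0(b) contributes 4

4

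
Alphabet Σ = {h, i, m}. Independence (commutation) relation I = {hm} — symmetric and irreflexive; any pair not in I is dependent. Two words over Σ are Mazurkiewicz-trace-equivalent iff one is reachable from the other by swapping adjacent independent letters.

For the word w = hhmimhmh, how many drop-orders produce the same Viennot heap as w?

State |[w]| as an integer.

0(h) covers ∅
1(h) covers 0:h
2(m) covers ∅
3(i) covers 1:h, 2:m
4(m) covers 3:i
5(h) covers 3:i
6(m) covers 4:m
7(h) covers 5:h
floor of heap: 0:h, 2:m
completions by unplaced set U, small U first (add the entries for U minus each lowest piece of U):
  |U|=1: {6}:1  {7}:1
  |U|=2: {4,6}:1  {5,7}:1  {6,7}:2
  |U|=3: {4,6,7}:3  {5,6,7}:3
  |U|=4: {4,5,6,7}:6
  |U|=5: {3,4,5,6,7}:6
  |U|=6: {1,3,4,5,6,7}:6  {2,3,4,5,6,7}:6
  start at 0(h): 12
  start at 2(m): 6
sum over floor = 18

18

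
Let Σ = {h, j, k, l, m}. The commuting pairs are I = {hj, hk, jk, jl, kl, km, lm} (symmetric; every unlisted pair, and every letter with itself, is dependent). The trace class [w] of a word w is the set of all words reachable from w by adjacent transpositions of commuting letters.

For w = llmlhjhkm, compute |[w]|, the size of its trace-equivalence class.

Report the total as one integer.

#0=l has no predecessor
#1=l depends on [0:l]
#2=m has no predecessor
#3=l depends on [1:l]
#4=h depends on [2:m, 3:l]
#5=j depends on [2:m]
#6=h depends on [4:h]
#7=k has no predecessor
#8=m depends on [5:j, 6:h]
sources: [0:l, 2:m, 7:k]
N(rest) = Σ N(rest − s) over sources s of rest; N(one piece) = 1:
  size 1 → [7]=1  [8]=1
  size 2 → [5,8]=1  [6,8]=1  [7,8]=2
  size 3 → [4,6,8]=1  [5,6,8]=2  [5,7,8]=3  [6,7,8]=3
  size 4 → [3,4,6,8]=1  [4,5,6,8]=3  [4,6,7,8]=4  [5,6,7,8]=8
  size 5 → [1,3,4,6,8]=1  [2,4,5,6,8]=3  [3,4,5,6,8]=4  [3,4,6,7,8]=5  [4,5,6,7,8]=15
  size 6 → [0,1,3,4,6,8]=1  [1,3,4,5,6,8]=5  [1,3,4,6,7,8]=6  [2,3,4,5,6,8]=7  [2,4,5,6,7,8]=18  [3,4,5,6,7,8]=24
  size 7 → [0,1,3,4,5,6,8]=6  [0,1,3,4,6,7,8]=7  [1,2,3,4,5,6,8]=12  [1,3,4,5,6,7,8]=35  [2,3,4,5,6,7,8]=49
  first=0(l) contributes 96
  first=2(m) contributes 48
  first=7(k) contributes 18
|[w]| = 162

162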